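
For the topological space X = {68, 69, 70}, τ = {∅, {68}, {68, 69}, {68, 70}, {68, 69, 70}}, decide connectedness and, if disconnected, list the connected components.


(X, τ) is connected.

Find clopen sets (U ∈ τ with X ∖ U ∈ τ):
  U = ∅, X ∖ U = {68, 69, 70} — both open, so U is clopen.
  U = {68, 69, 70}, X ∖ U = ∅ — both open, so U is clopen.
Only trivial clopens (∅ and X) exist, so (X, τ) is connected.
Compute connected components by grouping points that agree on all clopens:
  component: {68, 69, 70}


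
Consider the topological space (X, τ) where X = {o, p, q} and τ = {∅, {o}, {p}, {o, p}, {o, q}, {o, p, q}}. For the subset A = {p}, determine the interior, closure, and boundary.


int(A) = {p}, cl(A) = {p}, ∂A = ∅.

Closed sets in (X, τ) are complements of opens:
  closed(X, τ) = {∅, {p}, {q}, {o, q}, {p, q}, {o, p, q}}.
int(A) = ⋃ {U ∈ τ : U ⊆ A}. Opens contained in A: ∅, {p}.
Taking the union of these: int(A) = {p}.
cl(A) = ⋂ {C closed : A ⊆ C}. Closed sets containing A: {p}, {p, q}, {o, p, q}.
Intersecting these: cl(A) = {p}.
∂A = cl(A) ∖ int(A) = {p} ∖ {p} = ∅.


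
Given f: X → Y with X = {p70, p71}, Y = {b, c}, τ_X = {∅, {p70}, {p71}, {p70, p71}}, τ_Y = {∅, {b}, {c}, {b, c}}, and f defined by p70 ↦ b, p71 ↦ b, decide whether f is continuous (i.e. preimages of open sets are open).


f IS continuous.

Compute f^{-1}(U) for each U ∈ τ_Y:
  U = ∅: f^{-1}(U) = ∅ ∈ τ_X ✓.
  U = {b}: f^{-1}(U) = {p70, p71} ∈ τ_X ✓.
  U = {c}: f^{-1}(U) = ∅ ∈ τ_X ✓.
  U = {b, c}: f^{-1}(U) = {p70, p71} ∈ τ_X ✓.
Every preimage lies in τ_X, so f IS continuous.


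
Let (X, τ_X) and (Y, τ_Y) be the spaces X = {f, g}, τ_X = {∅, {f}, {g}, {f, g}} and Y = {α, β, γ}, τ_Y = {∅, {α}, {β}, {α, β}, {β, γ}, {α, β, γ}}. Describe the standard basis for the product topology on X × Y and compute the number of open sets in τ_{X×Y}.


Basis B = {∅ × ∅, {f} × {α}, {f} × {β}, {g} × {α}, {g} × {β}, {f} × {α, β}, {f, g} × {α}, {f} × {β, γ}, {f, g} × {β}, {g} × {α, β}, {g} × {β, γ}, {f} × {α, β, γ}, {g} × {α, β, γ}, {f, g} × {α, β}, {f, g} × {β, γ}, {f, g} × {α, β, γ}}; |τ_{X×Y}| = 36.

Enumerate products U × V with U ∈ τ_X, V ∈ τ_Y (deduplicated):
  ∅ × ∅ = {} (∅)
  {f} × {α} = {(f,α)}
  {f} × {β} = {(f,β)}
  {g} × {α} = {(g,α)}
  {g} × {β} = {(g,β)}
  {f} × {α, β} = {(f,α), (f,β)}
  {f, g} × {α} = {(f,α), (g,α)}
  {f} × {β, γ} = {(f,β), (f,γ)}
  {f, g} × {β} = {(f,β), (g,β)}
  {g} × {α, β} = {(g,α), (g,β)}
  {g} × {β, γ} = {(g,β), (g,γ)}
  {f} × {α, β, γ} = {(f,α), (f,β), (f,γ)}
  {g} × {α, β, γ} = {(g,α), (g,β), (g,γ)}
  {f, g} × {α, β} = {(f,α), (f,β), (g,α), (g,β)}
  {f, g} × {β, γ} = {(f,β), (f,γ), (g,β), (g,γ)}
  {f, g} × {α, β, γ} = {(f,α), (f,β), (f,γ), (g,α), (g,β), (g,γ)}
These 16 distinct sets form the basis B.
Close under arbitrary unions to get τ_{X×Y}; counting gives |τ_{X×Y}| = 36.


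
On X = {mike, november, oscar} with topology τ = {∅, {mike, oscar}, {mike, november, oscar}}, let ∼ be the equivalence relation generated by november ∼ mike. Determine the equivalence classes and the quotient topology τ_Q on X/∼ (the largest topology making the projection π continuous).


X/∼ = {[mike=november], [oscar]}; |τ_Q| = 2.

Equivalence classes: [mike=november], [oscar].
Quotient map π: X → X/∼ sends mike ↦ [mike=november], november ↦ [mike=november], oscar ↦ [oscar].
For each subset V ⊆ X/∼, compute π^{-1}(V) ⊆ X and check whether π^{-1}(V) ∈ τ. V is open in τ_Q iff π^{-1}(V) ∈ τ.
  V = {}: π^{-1}(V) = ∅ ∈ τ ✓.
  V = {[mike=november]}: π^{-1}(V) = {mike, november} ∉ τ ✗.
  V = {[oscar]}: π^{-1}(V) = {oscar} ∉ τ ✗.
  V = {[mike=november], [oscar]}: π^{-1}(V) = {mike, november, oscar} ∈ τ ✓.
Open sets in the quotient: τ_Q = {{}, {[mike=november], [oscar]}} (2 elements).


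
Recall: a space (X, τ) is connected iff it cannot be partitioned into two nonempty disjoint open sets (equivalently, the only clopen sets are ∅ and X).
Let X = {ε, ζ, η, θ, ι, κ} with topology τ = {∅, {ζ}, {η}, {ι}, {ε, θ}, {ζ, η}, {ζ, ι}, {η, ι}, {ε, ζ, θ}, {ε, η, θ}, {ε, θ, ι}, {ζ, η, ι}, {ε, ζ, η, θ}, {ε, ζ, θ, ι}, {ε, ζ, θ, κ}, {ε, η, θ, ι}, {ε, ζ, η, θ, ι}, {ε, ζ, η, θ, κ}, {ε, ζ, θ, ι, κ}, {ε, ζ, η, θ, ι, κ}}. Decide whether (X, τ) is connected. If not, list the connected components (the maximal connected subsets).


(X, τ) is disconnected; components = [{η}, {ι}, {ε, ζ, θ, κ}].

Find clopen sets (U ∈ τ with X ∖ U ∈ τ):
  U = ∅, X ∖ U = {ε, ζ, η, θ, ι, κ} — both open, so U is clopen.
  U = {η}, X ∖ U = {ε, ζ, θ, ι, κ} — both open, so U is clopen.
  U = {ι}, X ∖ U = {ε, ζ, η, θ, κ} — both open, so U is clopen.
  U = {η, ι}, X ∖ U = {ε, ζ, θ, κ} — both open, so U is clopen.
  U = {ε, ζ, θ, κ}, X ∖ U = {η, ι} — both open, so U is clopen.
  U = {ε, ζ, η, θ, κ}, X ∖ U = {ι} — both open, so U is clopen.
  U = {ε, ζ, θ, ι, κ}, X ∖ U = {η} — both open, so U is clopen.
  U = {ε, ζ, η, θ, ι, κ}, X ∖ U = ∅ — both open, so U is clopen.
Nontrivial clopen(s) exist: e.g. {η, ι}. So (X, τ) is disconnected.
Compute connected components by grouping points that agree on all clopens:
  component: {η}
  component: {ι}
  component: {ε, ζ, θ, κ}


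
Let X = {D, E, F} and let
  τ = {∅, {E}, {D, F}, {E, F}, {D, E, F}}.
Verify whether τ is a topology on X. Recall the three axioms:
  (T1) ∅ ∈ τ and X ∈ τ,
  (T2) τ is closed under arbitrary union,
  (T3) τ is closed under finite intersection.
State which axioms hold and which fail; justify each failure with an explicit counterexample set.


τ is NOT a topology on X.

Axiom (T1): ∅ ∈ τ? Yes; X ∈ τ? Yes.
Axiom (T2/T3): check pairwise unions and intersections of members of τ.
Counterexample for (T3): {D, F} ∩ {E, F} = {F} ∉ τ. Therefore τ is NOT a topology.


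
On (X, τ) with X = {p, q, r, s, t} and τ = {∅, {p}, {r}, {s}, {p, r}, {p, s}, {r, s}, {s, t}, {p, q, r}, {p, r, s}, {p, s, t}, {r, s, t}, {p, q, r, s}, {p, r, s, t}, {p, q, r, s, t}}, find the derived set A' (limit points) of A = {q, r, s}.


A' = {q, t}

For each x ∈ X, list the open sets U ∈ τ with x ∈ U, then check whether U ∩ (A ∖ {x}) ≠ ∅ for every such U.
  x = p: open {p} ∋ x has {p} ∩ (A ∖ {p}) = ∅, so x is NOT a limit point.
  x = q: opens ∋ x are {p, q, r}, {p, q, r, s}, {p, q, r, s, t}; each meets A ∖ {q}, so x IS a limit point.
  x = r: open {r} ∋ x has {r} ∩ (A ∖ {r}) = ∅, so x is NOT a limit point.
  x = s: open {s} ∋ x has {s} ∩ (A ∖ {s}) = ∅, so x is NOT a limit point.
  x = t: opens ∋ x are {s, t}, {p, s, t}, {r, s, t}, {p, r, s, t}, {p, q, r, s, t}; each meets A ∖ {t}, so x IS a limit point.
Collecting: A' = {q, t}.


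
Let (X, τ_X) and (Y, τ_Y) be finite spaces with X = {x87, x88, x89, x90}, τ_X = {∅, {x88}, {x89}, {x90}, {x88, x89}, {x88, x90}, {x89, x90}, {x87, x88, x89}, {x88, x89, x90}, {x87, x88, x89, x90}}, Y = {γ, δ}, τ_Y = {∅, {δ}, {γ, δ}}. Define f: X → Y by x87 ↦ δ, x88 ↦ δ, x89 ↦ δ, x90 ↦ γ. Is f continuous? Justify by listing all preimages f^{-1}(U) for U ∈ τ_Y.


f IS continuous.

Compute f^{-1}(U) for each U ∈ τ_Y:
  U = ∅: f^{-1}(U) = ∅ ∈ τ_X ✓.
  U = {δ}: f^{-1}(U) = {x87, x88, x89} ∈ τ_X ✓.
  U = {γ, δ}: f^{-1}(U) = {x87, x88, x89, x90} ∈ τ_X ✓.
Every preimage lies in τ_X, so f IS continuous.


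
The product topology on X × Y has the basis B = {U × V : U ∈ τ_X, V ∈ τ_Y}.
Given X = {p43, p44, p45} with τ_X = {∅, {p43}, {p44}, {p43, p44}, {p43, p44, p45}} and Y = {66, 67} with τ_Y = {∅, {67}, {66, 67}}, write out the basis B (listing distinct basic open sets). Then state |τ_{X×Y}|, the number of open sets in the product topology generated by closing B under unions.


Basis B = {∅ × ∅, {p43} × {67}, {p44} × {67}, {p43} × {66, 67}, {p43, p44} × {67}, {p44} × {66, 67}, {p43, p44, p45} × {67}, {p43, p44} × {66, 67}, {p43, p44, p45} × {66, 67}}; |τ_{X×Y}| = 14.

Enumerate products U × V with U ∈ τ_X, V ∈ τ_Y (deduplicated):
  ∅ × ∅ = {} (∅)
  {p43} × {67} = {(p43,67)}
  {p44} × {67} = {(p44,67)}
  {p43} × {66, 67} = {(p43,66), (p43,67)}
  {p43, p44} × {67} = {(p43,67), (p44,67)}
  {p44} × {66, 67} = {(p44,66), (p44,67)}
  {p43, p44, p45} × {67} = {(p43,67), (p44,67), (p45,67)}
  {p43, p44} × {66, 67} = {(p43,66), (p43,67), (p44,66), (p44,67)}
  {p43, p44, p45} × {66, 67} = {(p43,66), (p43,67), (p44,66), (p44,67), (p45,66), (p45,67)}
These 9 distinct sets form the basis B.
Close under arbitrary unions to get τ_{X×Y}; counting gives |τ_{X×Y}| = 14.


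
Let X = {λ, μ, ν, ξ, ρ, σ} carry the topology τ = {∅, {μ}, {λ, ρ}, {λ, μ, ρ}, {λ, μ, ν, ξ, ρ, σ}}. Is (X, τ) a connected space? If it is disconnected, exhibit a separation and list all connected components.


(X, τ) is connected.

Find clopen sets (U ∈ τ with X ∖ U ∈ τ):
  U = ∅, X ∖ U = {λ, μ, ν, ξ, ρ, σ} — both open, so U is clopen.
  U = {λ, μ, ν, ξ, ρ, σ}, X ∖ U = ∅ — both open, so U is clopen.
Only trivial clopens (∅ and X) exist, so (X, τ) is connected.
Compute connected components by grouping points that agree on all clopens:
  component: {λ, μ, ν, ξ, ρ, σ}


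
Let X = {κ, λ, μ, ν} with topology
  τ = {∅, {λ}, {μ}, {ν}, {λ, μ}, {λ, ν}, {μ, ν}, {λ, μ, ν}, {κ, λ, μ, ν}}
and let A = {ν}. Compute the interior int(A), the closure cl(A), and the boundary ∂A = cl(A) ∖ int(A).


int(A) = {ν}, cl(A) = {κ, ν}, ∂A = {κ}.

Closed sets in (X, τ) are complements of opens:
  closed(X, τ) = {∅, {κ}, {κ, λ}, {κ, μ}, {κ, ν}, {κ, λ, μ}, {κ, λ, ν}, {κ, μ, ν}, {κ, λ, μ, ν}}.
int(A) = ⋃ {U ∈ τ : U ⊆ A}. Opens contained in A: ∅, {ν}.
Taking the union of these: int(A) = {ν}.
cl(A) = ⋂ {C closed : A ⊆ C}. Closed sets containing A: {κ, ν}, {κ, λ, ν}, {κ, μ, ν}, {κ, λ, μ, ν}.
Intersecting these: cl(A) = {κ, ν}.
∂A = cl(A) ∖ int(A) = {κ, ν} ∖ {ν} = {κ}.


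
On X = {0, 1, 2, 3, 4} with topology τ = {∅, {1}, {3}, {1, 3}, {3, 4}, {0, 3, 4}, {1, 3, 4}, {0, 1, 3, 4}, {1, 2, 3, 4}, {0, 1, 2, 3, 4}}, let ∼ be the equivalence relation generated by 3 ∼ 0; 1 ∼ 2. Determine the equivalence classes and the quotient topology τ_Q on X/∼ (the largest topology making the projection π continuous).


X/∼ = {[0=3], [1=2], [4]}; |τ_Q| = 3.

Equivalence classes: [0=3], [1=2], [4].
Quotient map π: X → X/∼ sends 0 ↦ [0=3], 1 ↦ [1=2], 2 ↦ [1=2], 3 ↦ [0=3], 4 ↦ [4].
For each subset V ⊆ X/∼, compute π^{-1}(V) ⊆ X and check whether π^{-1}(V) ∈ τ. V is open in τ_Q iff π^{-1}(V) ∈ τ.
  V = {}: π^{-1}(V) = ∅ ∈ τ ✓.
  V = {[0=3]}: π^{-1}(V) = {0, 3} ∉ τ ✗.
  V = {[1=2]}: π^{-1}(V) = {1, 2} ∉ τ ✗.
  V = {[0=3], [1=2]}: π^{-1}(V) = {0, 1, 2, 3} ∉ τ ✗.
  V = {[4]}: π^{-1}(V) = {4} ∉ τ ✗.
  V = {[0=3], [4]}: π^{-1}(V) = {0, 3, 4} ∈ τ ✓.
  V = {[1=2], [4]}: π^{-1}(V) = {1, 2, 4} ∉ τ ✗.
  V = {[0=3], [1=2], [4]}: π^{-1}(V) = {0, 1, 2, 3, 4} ∈ τ ✓.
Open sets in the quotient: τ_Q = {{}, {[0=3], [4]}, {[0=3], [1=2], [4]}} (3 elements).


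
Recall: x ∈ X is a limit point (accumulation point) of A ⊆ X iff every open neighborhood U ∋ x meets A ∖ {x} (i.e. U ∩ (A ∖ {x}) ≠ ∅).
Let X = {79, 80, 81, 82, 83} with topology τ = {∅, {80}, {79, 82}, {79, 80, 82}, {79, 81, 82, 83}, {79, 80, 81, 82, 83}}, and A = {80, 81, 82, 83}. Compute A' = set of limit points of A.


A' = {79, 81, 83}

For each x ∈ X, list the open sets U ∈ τ with x ∈ U, then check whether U ∩ (A ∖ {x}) ≠ ∅ for every such U.
  x = 79: opens ∋ x are {79, 82}, {79, 80, 82}, {79, 81, 82, 83}, {79, 80, 81, 82, 83}; each meets A ∖ {79}, so x IS a limit point.
  x = 80: open {80} ∋ x has {80} ∩ (A ∖ {80}) = ∅, so x is NOT a limit point.
  x = 81: opens ∋ x are {79, 81, 82, 83}, {79, 80, 81, 82, 83}; each meets A ∖ {81}, so x IS a limit point.
  x = 82: open {79, 82} ∋ x has {79, 82} ∩ (A ∖ {82}) = ∅, so x is NOT a limit point.
  x = 83: opens ∋ x are {79, 81, 82, 83}, {79, 80, 81, 82, 83}; each meets A ∖ {83}, so x IS a limit point.
Collecting: A' = {79, 81, 83}.


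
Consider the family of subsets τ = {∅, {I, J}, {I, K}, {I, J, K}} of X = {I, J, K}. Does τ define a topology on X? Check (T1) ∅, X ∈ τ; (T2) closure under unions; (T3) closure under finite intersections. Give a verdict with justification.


τ is NOT a topology on X.

Axiom (T1): ∅ ∈ τ? Yes; X ∈ τ? Yes.
Axiom (T2/T3): check pairwise unions and intersections of members of τ.
Counterexample for (T3): {I, J} ∩ {I, K} = {I} ∉ τ. Therefore τ is NOT a topology.


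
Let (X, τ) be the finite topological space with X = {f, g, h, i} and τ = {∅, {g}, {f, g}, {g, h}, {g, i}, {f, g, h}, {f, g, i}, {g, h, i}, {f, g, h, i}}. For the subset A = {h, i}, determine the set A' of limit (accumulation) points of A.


A' = ∅

For each x ∈ X, list the open sets U ∈ τ with x ∈ U, then check whether U ∩ (A ∖ {x}) ≠ ∅ for every such U.
  x = f: open {f, g} ∋ x has {f, g} ∩ (A ∖ {f}) = ∅, so x is NOT a limit point.
  x = g: open {g} ∋ x has {g} ∩ (A ∖ {g}) = ∅, so x is NOT a limit point.
  x = h: open {g, h} ∋ x has {g, h} ∩ (A ∖ {h}) = ∅, so x is NOT a limit point.
  x = i: open {g, i} ∋ x has {g, i} ∩ (A ∖ {i}) = ∅, so x is NOT a limit point.
Collecting: A' = ∅.


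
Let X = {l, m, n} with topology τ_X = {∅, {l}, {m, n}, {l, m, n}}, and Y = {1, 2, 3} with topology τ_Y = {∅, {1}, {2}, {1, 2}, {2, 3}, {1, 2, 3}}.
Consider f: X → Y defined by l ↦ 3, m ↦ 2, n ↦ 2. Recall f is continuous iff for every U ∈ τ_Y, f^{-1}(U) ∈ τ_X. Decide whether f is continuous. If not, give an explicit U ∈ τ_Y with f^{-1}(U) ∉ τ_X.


f IS continuous.

Compute f^{-1}(U) for each U ∈ τ_Y:
  U = ∅: f^{-1}(U) = ∅ ∈ τ_X ✓.
  U = {1}: f^{-1}(U) = ∅ ∈ τ_X ✓.
  U = {2}: f^{-1}(U) = {m, n} ∈ τ_X ✓.
  U = {1, 2}: f^{-1}(U) = {m, n} ∈ τ_X ✓.
  U = {2, 3}: f^{-1}(U) = {l, m, n} ∈ τ_X ✓.
  U = {1, 2, 3}: f^{-1}(U) = {l, m, n} ∈ τ_X ✓.
Every preimage lies in τ_X, so f IS continuous.


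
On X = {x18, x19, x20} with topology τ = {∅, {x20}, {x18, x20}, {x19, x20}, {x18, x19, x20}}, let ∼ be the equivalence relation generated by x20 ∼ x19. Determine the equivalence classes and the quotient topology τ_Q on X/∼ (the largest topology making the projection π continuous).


X/∼ = {[x18], [x19=x20]}; |τ_Q| = 3.

Equivalence classes: [x18], [x19=x20].
Quotient map π: X → X/∼ sends x18 ↦ [x18], x19 ↦ [x19=x20], x20 ↦ [x19=x20].
For each subset V ⊆ X/∼, compute π^{-1}(V) ⊆ X and check whether π^{-1}(V) ∈ τ. V is open in τ_Q iff π^{-1}(V) ∈ τ.
  V = {}: π^{-1}(V) = ∅ ∈ τ ✓.
  V = {[x18]}: π^{-1}(V) = {x18} ∉ τ ✗.
  V = {[x19=x20]}: π^{-1}(V) = {x19, x20} ∈ τ ✓.
  V = {[x18], [x19=x20]}: π^{-1}(V) = {x18, x19, x20} ∈ τ ✓.
Open sets in the quotient: τ_Q = {{}, {[x19=x20]}, {[x18], [x19=x20]}} (3 elements).


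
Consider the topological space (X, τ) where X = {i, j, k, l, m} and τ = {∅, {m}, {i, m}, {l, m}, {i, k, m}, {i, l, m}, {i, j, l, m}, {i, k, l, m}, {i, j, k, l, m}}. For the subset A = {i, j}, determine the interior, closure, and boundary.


int(A) = ∅, cl(A) = {i, j, k}, ∂A = {i, j, k}.

Closed sets in (X, τ) are complements of opens:
  closed(X, τ) = {∅, {j}, {k}, {j, k}, {j, l}, {i, j, k}, {j, k, l}, {i, j, k, l}, {i, j, k, l, m}}.
int(A) = ⋃ {U ∈ τ : U ⊆ A}. Opens contained in A: ∅.
Taking the union of these: int(A) = ∅.
cl(A) = ⋂ {C closed : A ⊆ C}. Closed sets containing A: {i, j, k}, {i, j, k, l}, {i, j, k, l, m}.
Intersecting these: cl(A) = {i, j, k}.
∂A = cl(A) ∖ int(A) = {i, j, k} ∖ ∅ = {i, j, k}.


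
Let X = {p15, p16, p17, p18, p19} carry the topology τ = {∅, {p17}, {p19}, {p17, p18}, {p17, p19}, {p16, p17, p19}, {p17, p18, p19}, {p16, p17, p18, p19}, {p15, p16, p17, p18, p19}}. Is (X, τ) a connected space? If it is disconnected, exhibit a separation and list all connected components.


(X, τ) is connected.

Find clopen sets (U ∈ τ with X ∖ U ∈ τ):
  U = ∅, X ∖ U = {p15, p16, p17, p18, p19} — both open, so U is clopen.
  U = {p15, p16, p17, p18, p19}, X ∖ U = ∅ — both open, so U is clopen.
Only trivial clopens (∅ and X) exist, so (X, τ) is connected.
Compute connected components by grouping points that agree on all clopens:
  component: {p15, p16, p17, p18, p19}


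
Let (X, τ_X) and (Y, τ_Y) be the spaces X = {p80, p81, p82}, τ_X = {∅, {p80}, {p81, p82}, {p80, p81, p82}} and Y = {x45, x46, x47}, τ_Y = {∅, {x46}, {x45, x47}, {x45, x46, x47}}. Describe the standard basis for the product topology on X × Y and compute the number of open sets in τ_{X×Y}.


Basis B = {∅ × ∅, {p80} × {x46}, {p80} × {x45, x47}, {p81, p82} × {x46}, {p80} × {x45, x46, x47}, {p80, p81, p82} × {x46}, {p81, p82} × {x45, x47}, {p80, p81, p82} × {x45, x47}, {p81, p82} × {x45, x46, x47}, {p80, p81, p82} × {x45, x46, x47}}; |τ_{X×Y}| = 16.

Enumerate products U × V with U ∈ τ_X, V ∈ τ_Y (deduplicated):
  ∅ × ∅ = {} (∅)
  {p80} × {x46} = {(p80,x46)}
  {p80} × {x45, x47} = {(p80,x45), (p80,x47)}
  {p81, p82} × {x46} = {(p81,x46), (p82,x46)}
  {p80} × {x45, x46, x47} = {(p80,x45), (p80,x46), (p80,x47)}
  {p80, p81, p82} × {x46} = {(p80,x46), (p81,x46), (p82,x46)}
  {p81, p82} × {x45, x47} = {(p81,x45), (p81,x47), (p82,x45), (p82,x47)}
  {p80, p81, p82} × {x45, x47} = {(p80,x45), (p80,x47), (p81,x45), (p81,x47), (p82,x45), (p82,x47)}
  {p81, p82} × {x45, x46, x47} = {(p81,x45), (p81,x46), (p81,x47), (p82,x45), (p82,x46), (p82,x47)}
  {p80, p81, p82} × {x45, x46, x47} = {(p80,x45), (p80,x46), (p80,x47), (p81,x45), (p81,x46), (p81,x47), (p82,x45), (p82,x46), (p82,x47)}
These 10 distinct sets form the basis B.
Close under arbitrary unions to get τ_{X×Y}; counting gives |τ_{X×Y}| = 16.


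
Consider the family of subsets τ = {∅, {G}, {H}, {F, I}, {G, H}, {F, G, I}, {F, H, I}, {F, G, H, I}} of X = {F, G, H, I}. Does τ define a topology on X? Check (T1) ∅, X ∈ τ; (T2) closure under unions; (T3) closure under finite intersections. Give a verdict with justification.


τ IS a topology on X.

Axiom (T1): ∅ ∈ τ? Yes; X ∈ τ? Yes.
Axiom (T2/T3): check pairwise unions and intersections of members of τ.
All pairwise intersections and unions checked — each lies in τ. Therefore τ satisfies (T1), (T2), (T3): it IS a topology on X.


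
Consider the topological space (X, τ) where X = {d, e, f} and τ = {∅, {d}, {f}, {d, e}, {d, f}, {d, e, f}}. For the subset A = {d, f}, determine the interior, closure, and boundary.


int(A) = {d, f}, cl(A) = {d, e, f}, ∂A = {e}.

Closed sets in (X, τ) are complements of opens:
  closed(X, τ) = {∅, {e}, {f}, {d, e}, {e, f}, {d, e, f}}.
int(A) = ⋃ {U ∈ τ : U ⊆ A}. Opens contained in A: ∅, {d}, {f}, {d, f}.
Taking the union of these: int(A) = {d, f}.
cl(A) = ⋂ {C closed : A ⊆ C}. Closed sets containing A: {d, e, f}.
Intersecting these: cl(A) = {d, e, f}.
∂A = cl(A) ∖ int(A) = {d, e, f} ∖ {d, f} = {e}.


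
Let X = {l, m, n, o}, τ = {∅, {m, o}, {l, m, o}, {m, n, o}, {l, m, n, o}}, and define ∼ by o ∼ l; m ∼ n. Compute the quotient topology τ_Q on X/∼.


X/∼ = {[l=o], [m=n]}; |τ_Q| = 2.

Equivalence classes: [l=o], [m=n].
Quotient map π: X → X/∼ sends l ↦ [l=o], m ↦ [m=n], n ↦ [m=n], o ↦ [l=o].
For each subset V ⊆ X/∼, compute π^{-1}(V) ⊆ X and check whether π^{-1}(V) ∈ τ. V is open in τ_Q iff π^{-1}(V) ∈ τ.
  V = {}: π^{-1}(V) = ∅ ∈ τ ✓.
  V = {[l=o]}: π^{-1}(V) = {l, o} ∉ τ ✗.
  V = {[m=n]}: π^{-1}(V) = {m, n} ∉ τ ✗.
  V = {[l=o], [m=n]}: π^{-1}(V) = {l, m, n, o} ∈ τ ✓.
Open sets in the quotient: τ_Q = {{}, {[l=o], [m=n]}} (2 elements).


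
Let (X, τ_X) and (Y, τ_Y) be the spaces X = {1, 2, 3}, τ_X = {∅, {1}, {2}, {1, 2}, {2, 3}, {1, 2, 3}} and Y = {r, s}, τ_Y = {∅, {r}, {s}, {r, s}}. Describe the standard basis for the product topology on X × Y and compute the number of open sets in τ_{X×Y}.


Basis B = {∅ × ∅, {1} × {r}, {1} × {s}, {2} × {r}, {2} × {s}, {1} × {r, s}, {1, 2} × {r}, {1, 2} × {s}, {2} × {r, s}, {2, 3} × {r}, {2, 3} × {s}, {1, 2, 3} × {r}, {1, 2, 3} × {s}, {1, 2} × {r, s}, {2, 3} × {r, s}, {1, 2, 3} × {r, s}}; |τ_{X×Y}| = 36.

Enumerate products U × V with U ∈ τ_X, V ∈ τ_Y (deduplicated):
  ∅ × ∅ = {} (∅)
  {1} × {r} = {(1,r)}
  {1} × {s} = {(1,s)}
  {2} × {r} = {(2,r)}
  {2} × {s} = {(2,s)}
  {1} × {r, s} = {(1,r), (1,s)}
  {1, 2} × {r} = {(1,r), (2,r)}
  {1, 2} × {s} = {(1,s), (2,s)}
  {2} × {r, s} = {(2,r), (2,s)}
  {2, 3} × {r} = {(2,r), (3,r)}
  {2, 3} × {s} = {(2,s), (3,s)}
  {1, 2, 3} × {r} = {(1,r), (2,r), (3,r)}
  {1, 2, 3} × {s} = {(1,s), (2,s), (3,s)}
  {1, 2} × {r, s} = {(1,r), (1,s), (2,r), (2,s)}
  {2, 3} × {r, s} = {(2,r), (2,s), (3,r), (3,s)}
  {1, 2, 3} × {r, s} = {(1,r), (1,s), (2,r), (2,s), (3,r), (3,s)}
These 16 distinct sets form the basis B.
Close under arbitrary unions to get τ_{X×Y}; counting gives |τ_{X×Y}| = 36.


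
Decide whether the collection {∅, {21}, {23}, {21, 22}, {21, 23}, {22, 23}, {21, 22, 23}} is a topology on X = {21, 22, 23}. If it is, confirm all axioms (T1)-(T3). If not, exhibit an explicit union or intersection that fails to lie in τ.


τ is NOT a topology on X.

Axiom (T1): ∅ ∈ τ? Yes; X ∈ τ? Yes.
Axiom (T2/T3): check pairwise unions and intersections of members of τ.
Counterexample for (T3): {21, 22} ∩ {22, 23} = {22} ∉ τ. Therefore τ is NOT a topology.


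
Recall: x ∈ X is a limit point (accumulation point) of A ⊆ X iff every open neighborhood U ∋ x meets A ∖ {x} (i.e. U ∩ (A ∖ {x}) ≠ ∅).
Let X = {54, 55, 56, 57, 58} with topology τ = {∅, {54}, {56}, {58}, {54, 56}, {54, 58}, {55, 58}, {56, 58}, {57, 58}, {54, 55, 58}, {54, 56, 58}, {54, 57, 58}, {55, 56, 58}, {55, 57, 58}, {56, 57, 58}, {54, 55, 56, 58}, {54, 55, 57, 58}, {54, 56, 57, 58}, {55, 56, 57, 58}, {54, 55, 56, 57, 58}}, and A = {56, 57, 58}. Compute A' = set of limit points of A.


A' = {55, 57}

For each x ∈ X, list the open sets U ∈ τ with x ∈ U, then check whether U ∩ (A ∖ {x}) ≠ ∅ for every such U.
  x = 54: open {54} ∋ x has {54} ∩ (A ∖ {54}) = ∅, so x is NOT a limit point.
  x = 55: opens ∋ x are {55, 58}, {54, 55, 58}, {55, 56, 58}, {55, 57, 58}, {54, 55, 56, 58}, {54, 55, 57, 58}, {55, 56, 57, 58}, {54, 55, 56, 57, 58}; each meets A ∖ {55}, so x IS a limit point.
  x = 56: open {56} ∋ x has {56} ∩ (A ∖ {56}) = ∅, so x is NOT a limit point.
  x = 57: opens ∋ x are {57, 58}, {54, 57, 58}, {55, 57, 58}, {56, 57, 58}, {54, 55, 57, 58}, {54, 56, 57, 58}, {55, 56, 57, 58}, {54, 55, 56, 57, 58}; each meets A ∖ {57}, so x IS a limit point.
  x = 58: open {58} ∋ x has {58} ∩ (A ∖ {58}) = ∅, so x is NOT a limit point.
Collecting: A' = {55, 57}.


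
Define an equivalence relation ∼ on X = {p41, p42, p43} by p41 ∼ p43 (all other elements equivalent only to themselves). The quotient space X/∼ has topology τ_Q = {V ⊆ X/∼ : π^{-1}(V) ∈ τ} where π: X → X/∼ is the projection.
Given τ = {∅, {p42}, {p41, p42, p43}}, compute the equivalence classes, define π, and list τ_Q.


X/∼ = {[p41=p43], [p42]}; |τ_Q| = 3.

Equivalence classes: [p41=p43], [p42].
Quotient map π: X → X/∼ sends p41 ↦ [p41=p43], p42 ↦ [p42], p43 ↦ [p41=p43].
For each subset V ⊆ X/∼, compute π^{-1}(V) ⊆ X and check whether π^{-1}(V) ∈ τ. V is open in τ_Q iff π^{-1}(V) ∈ τ.
  V = {}: π^{-1}(V) = ∅ ∈ τ ✓.
  V = {[p41=p43]}: π^{-1}(V) = {p41, p43} ∉ τ ✗.
  V = {[p42]}: π^{-1}(V) = {p42} ∈ τ ✓.
  V = {[p41=p43], [p42]}: π^{-1}(V) = {p41, p42, p43} ∈ τ ✓.
Open sets in the quotient: τ_Q = {{}, {[p42]}, {[p41=p43], [p42]}} (3 elements).


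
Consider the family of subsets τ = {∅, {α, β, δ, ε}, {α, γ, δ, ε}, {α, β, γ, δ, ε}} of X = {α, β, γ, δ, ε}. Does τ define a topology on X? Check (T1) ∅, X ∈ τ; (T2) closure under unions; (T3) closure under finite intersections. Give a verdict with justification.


τ is NOT a topology on X.

Axiom (T1): ∅ ∈ τ? Yes; X ∈ τ? Yes.
Axiom (T2/T3): check pairwise unions and intersections of members of τ.
Counterexample for (T3): {α, β, δ, ε} ∩ {α, γ, δ, ε} = {α, δ, ε} ∉ τ. Therefore τ is NOT a topology.


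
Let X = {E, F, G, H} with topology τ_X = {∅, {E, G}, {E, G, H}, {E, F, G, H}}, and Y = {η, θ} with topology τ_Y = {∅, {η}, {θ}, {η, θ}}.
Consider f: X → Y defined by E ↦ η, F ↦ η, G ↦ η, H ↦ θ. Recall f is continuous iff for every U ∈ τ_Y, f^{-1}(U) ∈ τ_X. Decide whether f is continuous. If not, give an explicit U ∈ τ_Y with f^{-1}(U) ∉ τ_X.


f is NOT continuous.

Compute f^{-1}(U) for each U ∈ τ_Y:
  U = ∅: f^{-1}(U) = ∅ ∈ τ_X ✓.
  U = {η}: f^{-1}(U) = {E, F, G} ∉ τ_X ✗.
  U = {θ}: f^{-1}(U) = {H} ∉ τ_X ✗.
  U = {η, θ}: f^{-1}(U) = {E, F, G, H} ∈ τ_X ✓.
Found U = {η} with f^{-1}(U) = {E, F, G} not in τ_X. Therefore f is NOT continuous.


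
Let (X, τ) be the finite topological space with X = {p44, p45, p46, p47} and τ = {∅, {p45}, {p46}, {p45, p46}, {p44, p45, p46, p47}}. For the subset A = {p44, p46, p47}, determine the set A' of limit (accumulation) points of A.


A' = {p44, p47}

For each x ∈ X, list the open sets U ∈ τ with x ∈ U, then check whether U ∩ (A ∖ {x}) ≠ ∅ for every such U.
  x = p44: opens ∋ x are {p44, p45, p46, p47}; each meets A ∖ {p44}, so x IS a limit point.
  x = p45: open {p45} ∋ x has {p45} ∩ (A ∖ {p45}) = ∅, so x is NOT a limit point.
  x = p46: open {p46} ∋ x has {p46} ∩ (A ∖ {p46}) = ∅, so x is NOT a limit point.
  x = p47: opens ∋ x are {p44, p45, p46, p47}; each meets A ∖ {p47}, so x IS a limit point.
Collecting: A' = {p44, p47}.


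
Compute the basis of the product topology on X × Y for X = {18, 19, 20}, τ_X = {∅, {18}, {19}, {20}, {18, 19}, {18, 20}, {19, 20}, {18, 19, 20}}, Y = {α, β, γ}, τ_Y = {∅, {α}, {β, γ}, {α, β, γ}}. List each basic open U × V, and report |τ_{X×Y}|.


Basis B = {∅ × ∅, {18} × {α}, {19} × {α}, {20} × {α}, {18, 19} × {α}, {18, 20} × {α}, {18} × {β, γ}, {19, 20} × {α}, {19} × {β, γ}, {20} × {β, γ}, {18} × {α, β, γ}, {18, 19, 20} × {α}, {19} × {α, β, γ}, {20} × {α, β, γ}, {18, 19} × {β, γ}, {18, 20} × {β, γ}, {19, 20} × {β, γ}, {18, 19} × {α, β, γ}, {18, 20} × {α, β, γ}, {18, 19, 20} × {β, γ}, {19, 20} × {α, β, γ}, {18, 19, 20} × {α, β, γ}}; |τ_{X×Y}| = 64.

Enumerate products U × V with U ∈ τ_X, V ∈ τ_Y (deduplicated):
  ∅ × ∅ = {} (∅)
  {18} × {α} = {(18,α)}
  {19} × {α} = {(19,α)}
  {20} × {α} = {(20,α)}
  {18, 19} × {α} = {(18,α), (19,α)}
  {18, 20} × {α} = {(18,α), (20,α)}
  {18} × {β, γ} = {(18,β), (18,γ)}
  {19, 20} × {α} = {(19,α), (20,α)}
  {19} × {β, γ} = {(19,β), (19,γ)}
  {20} × {β, γ} = {(20,β), (20,γ)}
  {18} × {α, β, γ} = {(18,α), (18,β), (18,γ)}
  {18, 19, 20} × {α} = {(18,α), (19,α), (20,α)}
  {19} × {α, β, γ} = {(19,α), (19,β), (19,γ)}
  {20} × {α, β, γ} = {(20,α), (20,β), (20,γ)}
  {18, 19} × {β, γ} = {(18,β), (18,γ), (19,β), (19,γ)}
  {18, 20} × {β, γ} = {(18,β), (18,γ), (20,β), (20,γ)}
  {19, 20} × {β, γ} = {(19,β), (19,γ), (20,β), (20,γ)}
  {18, 19} × {α, β, γ} = {(18,α), (18,β), (18,γ), (19,α), (19,β), (19,γ)}
  {18, 20} × {α, β, γ} = {(18,α), (18,β), (18,γ), (20,α), (20,β), (20,γ)}
  {18, 19, 20} × {β, γ} = {(18,β), (18,γ), (19,β), (19,γ), (20,β), (20,γ)}
  {19, 20} × {α, β, γ} = {(19,α), (19,β), (19,γ), (20,α), (20,β), (20,γ)}
  {18, 19, 20} × {α, β, γ} = {(18,α), (18,β), (18,γ), (19,α), (19,β), (19,γ), (20,α), (20,β), (20,γ)}
These 22 distinct sets form the basis B.
Close under arbitrary unions to get τ_{X×Y}; counting gives |τ_{X×Y}| = 64.


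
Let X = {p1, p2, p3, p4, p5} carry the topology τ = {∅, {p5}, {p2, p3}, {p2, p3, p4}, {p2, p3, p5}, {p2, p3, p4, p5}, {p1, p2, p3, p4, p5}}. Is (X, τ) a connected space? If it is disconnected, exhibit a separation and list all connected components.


(X, τ) is connected.

Find clopen sets (U ∈ τ with X ∖ U ∈ τ):
  U = ∅, X ∖ U = {p1, p2, p3, p4, p5} — both open, so U is clopen.
  U = {p1, p2, p3, p4, p5}, X ∖ U = ∅ — both open, so U is clopen.
Only trivial clopens (∅ and X) exist, so (X, τ) is connected.
Compute connected components by grouping points that agree on all clopens:
  component: {p1, p2, p3, p4, p5}


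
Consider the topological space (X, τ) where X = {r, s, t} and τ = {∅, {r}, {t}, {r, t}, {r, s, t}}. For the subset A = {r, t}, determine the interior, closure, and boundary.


int(A) = {r, t}, cl(A) = {r, s, t}, ∂A = {s}.

Closed sets in (X, τ) are complements of opens:
  closed(X, τ) = {∅, {s}, {r, s}, {s, t}, {r, s, t}}.
int(A) = ⋃ {U ∈ τ : U ⊆ A}. Opens contained in A: ∅, {r}, {t}, {r, t}.
Taking the union of these: int(A) = {r, t}.
cl(A) = ⋂ {C closed : A ⊆ C}. Closed sets containing A: {r, s, t}.
Intersecting these: cl(A) = {r, s, t}.
∂A = cl(A) ∖ int(A) = {r, s, t} ∖ {r, t} = {s}.


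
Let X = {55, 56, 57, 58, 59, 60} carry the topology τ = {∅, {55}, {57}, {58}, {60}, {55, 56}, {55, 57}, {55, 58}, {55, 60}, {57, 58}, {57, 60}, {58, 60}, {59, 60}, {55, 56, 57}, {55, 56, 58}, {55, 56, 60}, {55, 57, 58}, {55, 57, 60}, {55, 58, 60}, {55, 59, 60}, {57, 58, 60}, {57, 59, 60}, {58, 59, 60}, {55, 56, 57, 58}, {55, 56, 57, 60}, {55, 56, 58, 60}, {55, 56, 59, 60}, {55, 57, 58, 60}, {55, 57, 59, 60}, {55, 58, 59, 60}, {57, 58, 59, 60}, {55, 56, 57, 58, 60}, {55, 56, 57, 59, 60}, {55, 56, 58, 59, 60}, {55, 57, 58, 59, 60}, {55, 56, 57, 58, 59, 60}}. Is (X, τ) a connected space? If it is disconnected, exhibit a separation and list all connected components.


(X, τ) is disconnected; components = [{57}, {58}, {55, 56}, {59, 60}].

Find clopen sets (U ∈ τ with X ∖ U ∈ τ):
  U = ∅, X ∖ U = {55, 56, 57, 58, 59, 60} — both open, so U is clopen.
  U = {57}, X ∖ U = {55, 56, 58, 59, 60} — both open, so U is clopen.
  U = {58}, X ∖ U = {55, 56, 57, 59, 60} — both open, so U is clopen.
  U = {55, 56}, X ∖ U = {57, 58, 59, 60} — both open, so U is clopen.
  U = {57, 58}, X ∖ U = {55, 56, 59, 60} — both open, so U is clopen.
  U = {59, 60}, X ∖ U = {55, 56, 57, 58} — both open, so U is clopen.
  U = {55, 56, 57}, X ∖ U = {58, 59, 60} — both open, so U is clopen.
  U = {55, 56, 58}, X ∖ U = {57, 59, 60} — both open, so U is clopen.
  U = {57, 59, 60}, X ∖ U = {55, 56, 58} — both open, so U is clopen.
  U = {58, 59, 60}, X ∖ U = {55, 56, 57} — both open, so U is clopen.
  U = {55, 56, 57, 58}, X ∖ U = {59, 60} — both open, so U is clopen.
  U = {55, 56, 59, 60}, X ∖ U = {57, 58} — both open, so U is clopen.
  U = {57, 58, 59, 60}, X ∖ U = {55, 56} — both open, so U is clopen.
  U = {55, 56, 57, 59, 60}, X ∖ U = {58} — both open, so U is clopen.
  U = {55, 56, 58, 59, 60}, X ∖ U = {57} — both open, so U is clopen.
  U = {55, 56, 57, 58, 59, 60}, X ∖ U = ∅ — both open, so U is clopen.
Nontrivial clopen(s) exist: e.g. {55, 56, 59, 60}. So (X, τ) is disconnected.
Compute connected components by grouping points that agree on all clopens:
  component: {57}
  component: {58}
  component: {55, 56}
  component: {59, 60}


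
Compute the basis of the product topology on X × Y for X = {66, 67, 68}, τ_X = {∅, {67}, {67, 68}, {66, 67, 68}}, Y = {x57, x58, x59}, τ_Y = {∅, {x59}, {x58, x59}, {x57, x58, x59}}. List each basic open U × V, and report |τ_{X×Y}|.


Basis B = {∅ × ∅, {67} × {x59}, {67} × {x58, x59}, {67, 68} × {x59}, {66, 67, 68} × {x59}, {67} × {x57, x58, x59}, {67, 68} × {x58, x59}, {66, 67, 68} × {x58, x59}, {67, 68} × {x57, x58, x59}, {66, 67, 68} × {x57, x58, x59}}; |τ_{X×Y}| = 20.

Enumerate products U × V with U ∈ τ_X, V ∈ τ_Y (deduplicated):
  ∅ × ∅ = {} (∅)
  {67} × {x59} = {(67,x59)}
  {67} × {x58, x59} = {(67,x58), (67,x59)}
  {67, 68} × {x59} = {(67,x59), (68,x59)}
  {66, 67, 68} × {x59} = {(66,x59), (67,x59), (68,x59)}
  {67} × {x57, x58, x59} = {(67,x57), (67,x58), (67,x59)}
  {67, 68} × {x58, x59} = {(67,x58), (67,x59), (68,x58), (68,x59)}
  {66, 67, 68} × {x58, x59} = {(66,x58), (66,x59), (67,x58), (67,x59), (68,x58), (68,x59)}
  {67, 68} × {x57, x58, x59} = {(67,x57), (67,x58), (67,x59), (68,x57), (68,x58), (68,x59)}
  {66, 67, 68} × {x57, x58, x59} = {(66,x57), (66,x58), (66,x59), (67,x57), (67,x58), (67,x59), (68,x57), (68,x58), (68,x59)}
These 10 distinct sets form the basis B.
Close under arbitrary unions to get τ_{X×Y}; counting gives |τ_{X×Y}| = 20.


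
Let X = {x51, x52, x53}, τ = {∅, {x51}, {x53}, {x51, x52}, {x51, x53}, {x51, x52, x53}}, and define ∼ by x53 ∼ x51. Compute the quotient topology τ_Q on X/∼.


X/∼ = {[x51=x53], [x52]}; |τ_Q| = 3.

Equivalence classes: [x51=x53], [x52].
Quotient map π: X → X/∼ sends x51 ↦ [x51=x53], x52 ↦ [x52], x53 ↦ [x51=x53].
For each subset V ⊆ X/∼, compute π^{-1}(V) ⊆ X and check whether π^{-1}(V) ∈ τ. V is open in τ_Q iff π^{-1}(V) ∈ τ.
  V = {}: π^{-1}(V) = ∅ ∈ τ ✓.
  V = {[x51=x53]}: π^{-1}(V) = {x51, x53} ∈ τ ✓.
  V = {[x52]}: π^{-1}(V) = {x52} ∉ τ ✗.
  V = {[x51=x53], [x52]}: π^{-1}(V) = {x51, x52, x53} ∈ τ ✓.
Open sets in the quotient: τ_Q = {{}, {[x51=x53]}, {[x51=x53], [x52]}} (3 elements).


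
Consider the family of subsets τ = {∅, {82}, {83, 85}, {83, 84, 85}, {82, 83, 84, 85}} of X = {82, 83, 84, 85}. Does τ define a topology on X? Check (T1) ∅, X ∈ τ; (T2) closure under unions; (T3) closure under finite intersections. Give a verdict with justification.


τ is NOT a topology on X.

Axiom (T1): ∅ ∈ τ? Yes; X ∈ τ? Yes.
Axiom (T2/T3): check pairwise unions and intersections of members of τ.
Counterexample for (T2): {82} ∪ {83, 85} = {82, 83, 85} ∉ τ. Therefore τ is NOT a topology.


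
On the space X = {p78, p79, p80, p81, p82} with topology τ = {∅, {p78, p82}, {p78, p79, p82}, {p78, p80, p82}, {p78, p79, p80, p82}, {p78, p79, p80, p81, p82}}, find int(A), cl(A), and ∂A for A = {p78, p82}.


int(A) = {p78, p82}, cl(A) = {p78, p79, p80, p81, p82}, ∂A = {p79, p80, p81}.

Closed sets in (X, τ) are complements of opens:
  closed(X, τ) = {∅, {p81}, {p79, p81}, {p80, p81}, {p79, p80, p81}, {p78, p79, p80, p81, p82}}.
int(A) = ⋃ {U ∈ τ : U ⊆ A}. Opens contained in A: ∅, {p78, p82}.
Taking the union of these: int(A) = {p78, p82}.
cl(A) = ⋂ {C closed : A ⊆ C}. Closed sets containing A: {p78, p79, p80, p81, p82}.
Intersecting these: cl(A) = {p78, p79, p80, p81, p82}.
∂A = cl(A) ∖ int(A) = {p78, p79, p80, p81, p82} ∖ {p78, p82} = {p79, p80, p81}.


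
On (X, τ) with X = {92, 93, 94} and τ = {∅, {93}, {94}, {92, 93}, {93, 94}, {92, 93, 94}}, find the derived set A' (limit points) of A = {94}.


A' = ∅

For each x ∈ X, list the open sets U ∈ τ with x ∈ U, then check whether U ∩ (A ∖ {x}) ≠ ∅ for every such U.
  x = 92: open {92, 93} ∋ x has {92, 93} ∩ (A ∖ {92}) = ∅, so x is NOT a limit point.
  x = 93: open {93} ∋ x has {93} ∩ (A ∖ {93}) = ∅, so x is NOT a limit point.
  x = 94: open {94} ∋ x has {94} ∩ (A ∖ {94}) = ∅, so x is NOT a limit point.
Collecting: A' = ∅.


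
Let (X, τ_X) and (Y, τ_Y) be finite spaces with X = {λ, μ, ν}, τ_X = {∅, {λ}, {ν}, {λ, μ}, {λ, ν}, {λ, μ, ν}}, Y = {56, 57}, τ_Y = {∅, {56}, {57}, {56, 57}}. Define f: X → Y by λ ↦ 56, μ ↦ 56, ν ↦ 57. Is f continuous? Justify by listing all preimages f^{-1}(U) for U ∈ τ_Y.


f IS continuous.

Compute f^{-1}(U) for each U ∈ τ_Y:
  U = ∅: f^{-1}(U) = ∅ ∈ τ_X ✓.
  U = {56}: f^{-1}(U) = {λ, μ} ∈ τ_X ✓.
  U = {57}: f^{-1}(U) = {ν} ∈ τ_X ✓.
  U = {56, 57}: f^{-1}(U) = {λ, μ, ν} ∈ τ_X ✓.
Every preimage lies in τ_X, so f IS continuous.


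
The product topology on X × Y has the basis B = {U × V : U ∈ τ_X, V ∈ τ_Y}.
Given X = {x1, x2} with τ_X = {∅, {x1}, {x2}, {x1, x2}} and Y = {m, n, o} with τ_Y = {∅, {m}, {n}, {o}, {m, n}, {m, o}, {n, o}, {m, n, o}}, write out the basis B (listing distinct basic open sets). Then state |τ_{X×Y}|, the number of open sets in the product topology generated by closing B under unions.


Basis B = {∅ × ∅, {x1} × {m}, {x1} × {n}, {x1} × {o}, {x2} × {m}, {x2} × {n}, {x2} × {o}, {x1} × {m, n}, {x1} × {m, o}, {x1, x2} × {m}, {x1} × {n, o}, {x1, x2} × {n}, {x1, x2} × {o}, {x2} × {m, n}, {x2} × {m, o}, {x2} × {n, o}, {x1} × {m, n, o}, {x2} × {m, n, o}, {x1, x2} × {m, n}, {x1, x2} × {m, o}, {x1, x2} × {n, o}, {x1, x2} × {m, n, o}}; |τ_{X×Y}| = 64.

Enumerate products U × V with U ∈ τ_X, V ∈ τ_Y (deduplicated):
  ∅ × ∅ = {} (∅)
  {x1} × {m} = {(x1,m)}
  {x1} × {n} = {(x1,n)}
  {x1} × {o} = {(x1,o)}
  {x2} × {m} = {(x2,m)}
  {x2} × {n} = {(x2,n)}
  {x2} × {o} = {(x2,o)}
  {x1} × {m, n} = {(x1,m), (x1,n)}
  {x1} × {m, o} = {(x1,m), (x1,o)}
  {x1, x2} × {m} = {(x1,m), (x2,m)}
  {x1} × {n, o} = {(x1,n), (x1,o)}
  {x1, x2} × {n} = {(x1,n), (x2,n)}
  {x1, x2} × {o} = {(x1,o), (x2,o)}
  {x2} × {m, n} = {(x2,m), (x2,n)}
  {x2} × {m, o} = {(x2,m), (x2,o)}
  {x2} × {n, o} = {(x2,n), (x2,o)}
  {x1} × {m, n, o} = {(x1,m), (x1,n), (x1,o)}
  {x2} × {m, n, o} = {(x2,m), (x2,n), (x2,o)}
  {x1, x2} × {m, n} = {(x1,m), (x1,n), (x2,m), (x2,n)}
  {x1, x2} × {m, o} = {(x1,m), (x1,o), (x2,m), (x2,o)}
  {x1, x2} × {n, o} = {(x1,n), (x1,o), (x2,n), (x2,o)}
  {x1, x2} × {m, n, o} = {(x1,m), (x1,n), (x1,o), (x2,m), (x2,n), (x2,o)}
These 22 distinct sets form the basis B.
Close under arbitrary unions to get τ_{X×Y}; counting gives |τ_{X×Y}| = 64.


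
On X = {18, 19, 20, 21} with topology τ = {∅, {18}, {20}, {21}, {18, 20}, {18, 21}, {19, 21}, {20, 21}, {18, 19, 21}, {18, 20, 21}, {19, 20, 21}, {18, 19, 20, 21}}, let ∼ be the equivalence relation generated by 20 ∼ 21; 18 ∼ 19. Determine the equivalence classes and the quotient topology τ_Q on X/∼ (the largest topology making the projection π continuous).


X/∼ = {[18=19], [20=21]}; |τ_Q| = 3.

Equivalence classes: [18=19], [20=21].
Quotient map π: X → X/∼ sends 18 ↦ [18=19], 19 ↦ [18=19], 20 ↦ [20=21], 21 ↦ [20=21].
For each subset V ⊆ X/∼, compute π^{-1}(V) ⊆ X and check whether π^{-1}(V) ∈ τ. V is open in τ_Q iff π^{-1}(V) ∈ τ.
  V = {}: π^{-1}(V) = ∅ ∈ τ ✓.
  V = {[18=19]}: π^{-1}(V) = {18, 19} ∉ τ ✗.
  V = {[20=21]}: π^{-1}(V) = {20, 21} ∈ τ ✓.
  V = {[18=19], [20=21]}: π^{-1}(V) = {18, 19, 20, 21} ∈ τ ✓.
Open sets in the quotient: τ_Q = {{}, {[20=21]}, {[18=19], [20=21]}} (3 elements).


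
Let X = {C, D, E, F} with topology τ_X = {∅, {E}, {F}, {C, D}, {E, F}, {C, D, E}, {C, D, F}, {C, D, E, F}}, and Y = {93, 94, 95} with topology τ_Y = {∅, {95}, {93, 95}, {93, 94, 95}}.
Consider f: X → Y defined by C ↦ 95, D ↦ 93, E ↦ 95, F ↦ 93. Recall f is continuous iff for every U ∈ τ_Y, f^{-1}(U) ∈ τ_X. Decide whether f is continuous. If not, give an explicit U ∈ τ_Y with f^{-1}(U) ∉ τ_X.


f is NOT continuous.

Compute f^{-1}(U) for each U ∈ τ_Y:
  U = ∅: f^{-1}(U) = ∅ ∈ τ_X ✓.
  U = {95}: f^{-1}(U) = {C, E} ∉ τ_X ✗.
  U = {93, 95}: f^{-1}(U) = {C, D, E, F} ∈ τ_X ✓.
  U = {93, 94, 95}: f^{-1}(U) = {C, D, E, F} ∈ τ_X ✓.
Found U = {95} with f^{-1}(U) = {C, E} not in τ_X. Therefore f is NOT continuous.


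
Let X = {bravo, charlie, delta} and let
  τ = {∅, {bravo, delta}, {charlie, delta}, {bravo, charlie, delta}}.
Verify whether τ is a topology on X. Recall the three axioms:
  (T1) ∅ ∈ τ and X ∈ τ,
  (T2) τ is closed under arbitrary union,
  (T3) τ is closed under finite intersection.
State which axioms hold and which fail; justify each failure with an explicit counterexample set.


τ is NOT a topology on X.

Axiom (T1): ∅ ∈ τ? Yes; X ∈ τ? Yes.
Axiom (T2/T3): check pairwise unions and intersections of members of τ.
Counterexample for (T3): {bravo, delta} ∩ {charlie, delta} = {delta} ∉ τ. Therefore τ is NOT a topology.
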